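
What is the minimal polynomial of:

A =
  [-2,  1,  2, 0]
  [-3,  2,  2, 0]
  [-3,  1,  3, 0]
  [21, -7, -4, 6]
x^3 - 8*x^2 + 13*x - 6

The characteristic polynomial is χ_A(x) = (x - 6)*(x - 1)^3, so the eigenvalues are known. The minimal polynomial is
  m_A(x) = Π_λ (x − λ)^{k_λ}
where k_λ is the size of the *largest* Jordan block for λ (equivalently, the smallest k with (A − λI)^k v = 0 for every generalised eigenvector v of λ).

  λ = 1: largest Jordan block has size 2, contributing (x − 1)^2
  λ = 6: largest Jordan block has size 1, contributing (x − 6)

So m_A(x) = (x - 6)*(x - 1)^2 = x^3 - 8*x^2 + 13*x - 6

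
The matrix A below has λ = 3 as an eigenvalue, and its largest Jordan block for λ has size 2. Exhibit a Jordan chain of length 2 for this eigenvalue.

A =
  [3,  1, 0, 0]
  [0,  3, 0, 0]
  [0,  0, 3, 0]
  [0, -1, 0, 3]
A Jordan chain for λ = 3 of length 2:
v_1 = (1, 0, 0, -1)ᵀ
v_2 = (0, 1, 0, 0)ᵀ

Let N = A − (3)·I. We want v_2 with N^2 v_2 = 0 but N^1 v_2 ≠ 0; then v_{j-1} := N · v_j for j = 2, …, 2.

Pick v_2 = (0, 1, 0, 0)ᵀ.
Then v_1 = N · v_2 = (1, 0, 0, -1)ᵀ.

Sanity check: (A − (3)·I) v_1 = (0, 0, 0, 0)ᵀ = 0. ✓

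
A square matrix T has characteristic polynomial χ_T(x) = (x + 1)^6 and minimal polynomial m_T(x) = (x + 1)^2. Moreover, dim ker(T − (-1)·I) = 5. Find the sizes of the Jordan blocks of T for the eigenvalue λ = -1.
Block sizes for λ = -1: [2, 1, 1, 1, 1]

Step 1 — from the characteristic polynomial, algebraic multiplicity of λ = -1 is 6. From dim ker(T − (-1)·I) = 5, there are exactly 5 Jordan blocks for λ = -1.
Step 2 — from the minimal polynomial, the factor (x + 1)^2 tells us the largest block for λ = -1 has size 2.
Step 3 — with total size 6, 5 blocks, and largest block 2, the block sizes (in nonincreasing order) are [2, 1, 1, 1, 1].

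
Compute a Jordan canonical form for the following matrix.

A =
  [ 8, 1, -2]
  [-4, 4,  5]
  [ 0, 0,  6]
J_3(6)

The characteristic polynomial is
  det(x·I − A) = x^3 - 18*x^2 + 108*x - 216 = (x - 6)^3

Eigenvalues and multiplicities (the geometric multiplicity of λ is n − rank(A − λI), which equals the number of Jordan blocks for λ):
  λ = 6: algebraic multiplicity = 3, geometric multiplicity = 1

Determining the block sizes for each eigenvalue:
  λ = 6: one block (gm = 1), so the single block has size am = 3 → block sizes [3]

Assembling the blocks gives a Jordan form
J =
  [6, 1, 0]
  [0, 6, 1]
  [0, 0, 6]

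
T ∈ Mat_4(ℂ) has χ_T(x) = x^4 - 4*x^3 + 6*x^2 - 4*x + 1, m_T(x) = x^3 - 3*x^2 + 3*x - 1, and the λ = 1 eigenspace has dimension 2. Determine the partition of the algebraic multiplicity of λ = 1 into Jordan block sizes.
Block sizes for λ = 1: [3, 1]

Step 1 — from the characteristic polynomial, algebraic multiplicity of λ = 1 is 4. From dim ker(T − (1)·I) = 2, there are exactly 2 Jordan blocks for λ = 1.
Step 2 — from the minimal polynomial, the factor (x − 1)^3 tells us the largest block for λ = 1 has size 3.
Step 3 — with total size 4, 2 blocks, and largest block 3, the block sizes (in nonincreasing order) are [3, 1].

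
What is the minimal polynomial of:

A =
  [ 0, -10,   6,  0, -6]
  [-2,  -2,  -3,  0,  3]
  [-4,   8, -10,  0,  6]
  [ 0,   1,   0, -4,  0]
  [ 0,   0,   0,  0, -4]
x^3 + 12*x^2 + 48*x + 64

The characteristic polynomial is χ_A(x) = (x + 4)^5, so the eigenvalues are known. The minimal polynomial is
  m_A(x) = Π_λ (x − λ)^{k_λ}
where k_λ is the size of the *largest* Jordan block for λ (equivalently, the smallest k with (A − λI)^k v = 0 for every generalised eigenvector v of λ).

  λ = -4: largest Jordan block has size 3, contributing (x + 4)^3

So m_A(x) = (x + 4)^3 = x^3 + 12*x^2 + 48*x + 64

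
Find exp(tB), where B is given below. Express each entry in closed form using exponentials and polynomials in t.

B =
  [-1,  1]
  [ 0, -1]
e^{tB} =
  [exp(-t), t*exp(-t)]
  [0, exp(-t)]

Strategy: write B = P · J · P⁻¹ where J is a Jordan canonical form, so e^{tB} = P · e^{tJ} · P⁻¹, and e^{tJ} can be computed block-by-block.

B has Jordan form
J =
  [-1,  1]
  [ 0, -1]
(up to reordering of blocks).

Per-block formulas:
  For a 2×2 Jordan block J_2(-1): exp(t · J_2(-1)) = e^(-1t)·(I + t·N), where N is the 2×2 nilpotent shift.

After assembling e^{tJ} and conjugating by P, we get:

e^{tB} =
  [exp(-t), t*exp(-t)]
  [0, exp(-t)]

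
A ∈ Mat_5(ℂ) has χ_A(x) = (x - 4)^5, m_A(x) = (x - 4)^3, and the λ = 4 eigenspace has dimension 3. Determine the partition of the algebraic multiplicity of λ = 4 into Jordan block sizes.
Block sizes for λ = 4: [3, 1, 1]

Step 1 — from the characteristic polynomial, algebraic multiplicity of λ = 4 is 5. From dim ker(A − (4)·I) = 3, there are exactly 3 Jordan blocks for λ = 4.
Step 2 — from the minimal polynomial, the factor (x − 4)^3 tells us the largest block for λ = 4 has size 3.
Step 3 — with total size 5, 3 blocks, and largest block 3, the block sizes (in nonincreasing order) are [3, 1, 1].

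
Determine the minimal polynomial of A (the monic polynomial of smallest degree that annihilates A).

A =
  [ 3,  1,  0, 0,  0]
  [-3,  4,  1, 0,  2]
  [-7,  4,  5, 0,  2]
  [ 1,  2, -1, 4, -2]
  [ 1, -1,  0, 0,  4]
x^3 - 12*x^2 + 48*x - 64

The characteristic polynomial is χ_A(x) = (x - 4)^5, so the eigenvalues are known. The minimal polynomial is
  m_A(x) = Π_λ (x − λ)^{k_λ}
where k_λ is the size of the *largest* Jordan block for λ (equivalently, the smallest k with (A − λI)^k v = 0 for every generalised eigenvector v of λ).

  λ = 4: largest Jordan block has size 3, contributing (x − 4)^3

So m_A(x) = (x - 4)^3 = x^3 - 12*x^2 + 48*x - 64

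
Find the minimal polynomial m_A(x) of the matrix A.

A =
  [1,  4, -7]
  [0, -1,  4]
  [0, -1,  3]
x^3 - 3*x^2 + 3*x - 1

The characteristic polynomial is χ_A(x) = (x - 1)^3, so the eigenvalues are known. The minimal polynomial is
  m_A(x) = Π_λ (x − λ)^{k_λ}
where k_λ is the size of the *largest* Jordan block for λ (equivalently, the smallest k with (A − λI)^k v = 0 for every generalised eigenvector v of λ).

  λ = 1: largest Jordan block has size 3, contributing (x − 1)^3

So m_A(x) = (x - 1)^3 = x^3 - 3*x^2 + 3*x - 1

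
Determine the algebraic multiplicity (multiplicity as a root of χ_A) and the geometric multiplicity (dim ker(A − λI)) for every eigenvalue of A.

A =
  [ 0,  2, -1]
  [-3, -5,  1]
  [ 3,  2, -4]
λ = -3: alg = 3, geom = 2

Step 1 — factor the characteristic polynomial to read off the algebraic multiplicities:
  χ_A(x) = (x + 3)^3

Step 2 — compute geometric multiplicities via the rank-nullity identity g(λ) = n − rank(A − λI):
  rank(A − (-3)·I) = 1, so dim ker(A − (-3)·I) = n − 1 = 2

Summary:
  λ = -3: algebraic multiplicity = 3, geometric multiplicity = 2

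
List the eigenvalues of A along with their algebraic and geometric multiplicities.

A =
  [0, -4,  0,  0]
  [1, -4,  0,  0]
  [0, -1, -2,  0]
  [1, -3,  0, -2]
λ = -2: alg = 4, geom = 2

Step 1 — factor the characteristic polynomial to read off the algebraic multiplicities:
  χ_A(x) = (x + 2)^4

Step 2 — compute geometric multiplicities via the rank-nullity identity g(λ) = n − rank(A − λI):
  rank(A − (-2)·I) = 2, so dim ker(A − (-2)·I) = n − 2 = 2

Summary:
  λ = -2: algebraic multiplicity = 4, geometric multiplicity = 2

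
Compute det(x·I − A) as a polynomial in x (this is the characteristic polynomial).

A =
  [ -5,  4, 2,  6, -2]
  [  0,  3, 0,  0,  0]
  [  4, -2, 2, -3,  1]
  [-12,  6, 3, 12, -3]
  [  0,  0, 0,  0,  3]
x^5 - 15*x^4 + 90*x^3 - 270*x^2 + 405*x - 243

Expanding det(x·I − A) (e.g. by cofactor expansion or by noting that A is similar to its Jordan form J, which has the same characteristic polynomial as A) gives
  χ_A(x) = x^5 - 15*x^4 + 90*x^3 - 270*x^2 + 405*x - 243
which factors as (x - 3)^5. The eigenvalues (with algebraic multiplicities) are λ = 3 with multiplicity 5.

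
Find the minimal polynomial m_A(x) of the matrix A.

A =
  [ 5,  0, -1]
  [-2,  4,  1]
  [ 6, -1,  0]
x^3 - 9*x^2 + 27*x - 27

The characteristic polynomial is χ_A(x) = (x - 3)^3, so the eigenvalues are known. The minimal polynomial is
  m_A(x) = Π_λ (x − λ)^{k_λ}
where k_λ is the size of the *largest* Jordan block for λ (equivalently, the smallest k with (A − λI)^k v = 0 for every generalised eigenvector v of λ).

  λ = 3: largest Jordan block has size 3, contributing (x − 3)^3

So m_A(x) = (x - 3)^3 = x^3 - 9*x^2 + 27*x - 27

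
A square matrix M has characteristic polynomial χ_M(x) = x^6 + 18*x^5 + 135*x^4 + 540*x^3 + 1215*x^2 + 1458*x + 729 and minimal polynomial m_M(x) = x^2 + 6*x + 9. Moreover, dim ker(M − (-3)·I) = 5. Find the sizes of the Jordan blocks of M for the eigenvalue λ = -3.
Block sizes for λ = -3: [2, 1, 1, 1, 1]

Step 1 — from the characteristic polynomial, algebraic multiplicity of λ = -3 is 6. From dim ker(M − (-3)·I) = 5, there are exactly 5 Jordan blocks for λ = -3.
Step 2 — from the minimal polynomial, the factor (x + 3)^2 tells us the largest block for λ = -3 has size 2.
Step 3 — with total size 6, 5 blocks, and largest block 2, the block sizes (in nonincreasing order) are [2, 1, 1, 1, 1].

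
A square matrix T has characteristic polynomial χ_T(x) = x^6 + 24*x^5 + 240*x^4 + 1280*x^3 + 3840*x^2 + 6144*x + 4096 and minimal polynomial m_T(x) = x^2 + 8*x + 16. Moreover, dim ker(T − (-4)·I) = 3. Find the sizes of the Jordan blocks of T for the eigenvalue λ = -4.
Block sizes for λ = -4: [2, 2, 2]

Step 1 — from the characteristic polynomial, algebraic multiplicity of λ = -4 is 6. From dim ker(T − (-4)·I) = 3, there are exactly 3 Jordan blocks for λ = -4.
Step 2 — from the minimal polynomial, the factor (x + 4)^2 tells us the largest block for λ = -4 has size 2.
Step 3 — with total size 6, 3 blocks, and largest block 2, the block sizes (in nonincreasing order) are [2, 2, 2].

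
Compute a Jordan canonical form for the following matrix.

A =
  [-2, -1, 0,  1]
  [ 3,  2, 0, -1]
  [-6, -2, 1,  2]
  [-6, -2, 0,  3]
J_2(1) ⊕ J_1(1) ⊕ J_1(1)

The characteristic polynomial is
  det(x·I − A) = x^4 - 4*x^3 + 6*x^2 - 4*x + 1 = (x - 1)^4

Eigenvalues and multiplicities (the geometric multiplicity of λ is n − rank(A − λI), which equals the number of Jordan blocks for λ):
  λ = 1: algebraic multiplicity = 4, geometric multiplicity = 3

Determining the block sizes for each eigenvalue:
  λ = 1: 3 blocks summing to 4 forces exactly one block of size 2 and the rest size 1 → block sizes [2, 1, 1]

Assembling the blocks gives a Jordan form
J =
  [1, 1, 0, 0]
  [0, 1, 0, 0]
  [0, 0, 1, 0]
  [0, 0, 0, 1]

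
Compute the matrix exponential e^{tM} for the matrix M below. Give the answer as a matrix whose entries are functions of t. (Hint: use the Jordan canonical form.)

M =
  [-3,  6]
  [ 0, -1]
e^{tM} =
  [exp(-3*t), 3*exp(-t) - 3*exp(-3*t)]
  [0, exp(-t)]

Strategy: write M = P · J · P⁻¹ where J is a Jordan canonical form, so e^{tM} = P · e^{tJ} · P⁻¹, and e^{tJ} can be computed block-by-block.

M has Jordan form
J =
  [-3,  0]
  [ 0, -1]
(up to reordering of blocks).

Per-block formulas:
  For a 1×1 block at λ = -1: exp(t · [-1]) = [e^(-1t)].
  For a 1×1 block at λ = -3: exp(t · [-3]) = [e^(-3t)].

After assembling e^{tJ} and conjugating by P, we get:

e^{tM} =
  [exp(-3*t), 3*exp(-t) - 3*exp(-3*t)]
  [0, exp(-t)]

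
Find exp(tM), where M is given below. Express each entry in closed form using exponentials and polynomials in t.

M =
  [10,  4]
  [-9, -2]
e^{tM} =
  [6*t*exp(4*t) + exp(4*t), 4*t*exp(4*t)]
  [-9*t*exp(4*t), -6*t*exp(4*t) + exp(4*t)]

Strategy: write M = P · J · P⁻¹ where J is a Jordan canonical form, so e^{tM} = P · e^{tJ} · P⁻¹, and e^{tJ} can be computed block-by-block.

M has Jordan form
J =
  [4, 1]
  [0, 4]
(up to reordering of blocks).

Per-block formulas:
  For a 2×2 Jordan block J_2(4): exp(t · J_2(4)) = e^(4t)·(I + t·N), where N is the 2×2 nilpotent shift.

After assembling e^{tJ} and conjugating by P, we get:

e^{tM} =
  [6*t*exp(4*t) + exp(4*t), 4*t*exp(4*t)]
  [-9*t*exp(4*t), -6*t*exp(4*t) + exp(4*t)]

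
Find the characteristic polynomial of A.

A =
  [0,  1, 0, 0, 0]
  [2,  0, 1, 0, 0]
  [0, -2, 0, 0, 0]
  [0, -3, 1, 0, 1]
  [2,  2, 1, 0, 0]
x^5

Expanding det(x·I − A) (e.g. by cofactor expansion or by noting that A is similar to its Jordan form J, which has the same characteristic polynomial as A) gives
  χ_A(x) = x^5
which factors as x^5. The eigenvalues (with algebraic multiplicities) are λ = 0 with multiplicity 5.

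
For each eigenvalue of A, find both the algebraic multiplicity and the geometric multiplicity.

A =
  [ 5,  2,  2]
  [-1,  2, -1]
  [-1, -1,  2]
λ = 3: alg = 3, geom = 2

Step 1 — factor the characteristic polynomial to read off the algebraic multiplicities:
  χ_A(x) = (x - 3)^3

Step 2 — compute geometric multiplicities via the rank-nullity identity g(λ) = n − rank(A − λI):
  rank(A − (3)·I) = 1, so dim ker(A − (3)·I) = n − 1 = 2

Summary:
  λ = 3: algebraic multiplicity = 3, geometric multiplicity = 2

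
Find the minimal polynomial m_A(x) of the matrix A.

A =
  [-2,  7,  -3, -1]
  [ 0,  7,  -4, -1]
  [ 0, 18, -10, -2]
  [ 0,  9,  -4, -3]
x^2 + 4*x + 4

The characteristic polynomial is χ_A(x) = (x + 2)^4, so the eigenvalues are known. The minimal polynomial is
  m_A(x) = Π_λ (x − λ)^{k_λ}
where k_λ is the size of the *largest* Jordan block for λ (equivalently, the smallest k with (A − λI)^k v = 0 for every generalised eigenvector v of λ).

  λ = -2: largest Jordan block has size 2, contributing (x + 2)^2

So m_A(x) = (x + 2)^2 = x^2 + 4*x + 4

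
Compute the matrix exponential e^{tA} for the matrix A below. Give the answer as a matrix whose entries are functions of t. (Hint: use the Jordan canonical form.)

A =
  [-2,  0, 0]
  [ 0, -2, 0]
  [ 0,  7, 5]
e^{tA} =
  [exp(-2*t), 0, 0]
  [0, exp(-2*t), 0]
  [0, exp(5*t) - exp(-2*t), exp(5*t)]

Strategy: write A = P · J · P⁻¹ where J is a Jordan canonical form, so e^{tA} = P · e^{tJ} · P⁻¹, and e^{tJ} can be computed block-by-block.

A has Jordan form
J =
  [-2,  0, 0]
  [ 0, -2, 0]
  [ 0,  0, 5]
(up to reordering of blocks).

Per-block formulas:
  For a 1×1 block at λ = 5: exp(t · [5]) = [e^(5t)].
  For a 1×1 block at λ = -2: exp(t · [-2]) = [e^(-2t)].

After assembling e^{tJ} and conjugating by P, we get:

e^{tA} =
  [exp(-2*t), 0, 0]
  [0, exp(-2*t), 0]
  [0, exp(5*t) - exp(-2*t), exp(5*t)]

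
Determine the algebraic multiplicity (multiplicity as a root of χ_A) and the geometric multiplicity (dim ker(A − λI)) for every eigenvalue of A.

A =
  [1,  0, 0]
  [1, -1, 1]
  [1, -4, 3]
λ = 1: alg = 3, geom = 1

Step 1 — factor the characteristic polynomial to read off the algebraic multiplicities:
  χ_A(x) = (x - 1)^3

Step 2 — compute geometric multiplicities via the rank-nullity identity g(λ) = n − rank(A − λI):
  rank(A − (1)·I) = 2, so dim ker(A − (1)·I) = n − 2 = 1

Summary:
  λ = 1: algebraic multiplicity = 3, geometric multiplicity = 1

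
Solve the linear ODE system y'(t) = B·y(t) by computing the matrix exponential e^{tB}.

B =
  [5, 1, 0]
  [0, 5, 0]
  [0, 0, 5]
e^{tB} =
  [exp(5*t), t*exp(5*t), 0]
  [0, exp(5*t), 0]
  [0, 0, exp(5*t)]

Strategy: write B = P · J · P⁻¹ where J is a Jordan canonical form, so e^{tB} = P · e^{tJ} · P⁻¹, and e^{tJ} can be computed block-by-block.

B has Jordan form
J =
  [5, 1, 0]
  [0, 5, 0]
  [0, 0, 5]
(up to reordering of blocks).

Per-block formulas:
  For a 1×1 block at λ = 5: exp(t · [5]) = [e^(5t)].
  For a 2×2 Jordan block J_2(5): exp(t · J_2(5)) = e^(5t)·(I + t·N), where N is the 2×2 nilpotent shift.

After assembling e^{tJ} and conjugating by P, we get:

e^{tB} =
  [exp(5*t), t*exp(5*t), 0]
  [0, exp(5*t), 0]
  [0, 0, exp(5*t)]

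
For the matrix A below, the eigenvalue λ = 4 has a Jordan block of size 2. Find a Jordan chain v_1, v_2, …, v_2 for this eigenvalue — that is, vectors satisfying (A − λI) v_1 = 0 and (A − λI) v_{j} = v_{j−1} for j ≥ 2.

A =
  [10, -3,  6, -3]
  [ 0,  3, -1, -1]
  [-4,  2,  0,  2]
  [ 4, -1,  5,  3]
A Jordan chain for λ = 4 of length 2:
v_1 = (6, 0, -4, 4)ᵀ
v_2 = (1, 0, 0, 0)ᵀ

Let N = A − (4)·I. We want v_2 with N^2 v_2 = 0 but N^1 v_2 ≠ 0; then v_{j-1} := N · v_j for j = 2, …, 2.

Pick v_2 = (1, 0, 0, 0)ᵀ.
Then v_1 = N · v_2 = (6, 0, -4, 4)ᵀ.

Sanity check: (A − (4)·I) v_1 = (0, 0, 0, 0)ᵀ = 0. ✓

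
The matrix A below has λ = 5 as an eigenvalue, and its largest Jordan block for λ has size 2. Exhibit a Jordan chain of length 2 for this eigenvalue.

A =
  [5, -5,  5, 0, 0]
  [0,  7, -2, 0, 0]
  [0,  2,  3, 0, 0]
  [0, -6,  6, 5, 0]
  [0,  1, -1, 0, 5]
A Jordan chain for λ = 5 of length 2:
v_1 = (-5, 2, 2, -6, 1)ᵀ
v_2 = (0, 1, 0, 0, 0)ᵀ

Let N = A − (5)·I. We want v_2 with N^2 v_2 = 0 but N^1 v_2 ≠ 0; then v_{j-1} := N · v_j for j = 2, …, 2.

Pick v_2 = (0, 1, 0, 0, 0)ᵀ.
Then v_1 = N · v_2 = (-5, 2, 2, -6, 1)ᵀ.

Sanity check: (A − (5)·I) v_1 = (0, 0, 0, 0, 0)ᵀ = 0. ✓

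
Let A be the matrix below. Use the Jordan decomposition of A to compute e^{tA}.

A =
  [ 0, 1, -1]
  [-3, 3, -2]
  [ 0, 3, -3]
e^{tA} =
  [1 - 3*t^2/2, t, t^2/2 - t]
  [-9*t^2/2 - 3*t, 3*t + 1, 3*t^2/2 - 2*t]
  [-9*t^2/2, 3*t, 3*t^2/2 - 3*t + 1]

Strategy: write A = P · J · P⁻¹ where J is a Jordan canonical form, so e^{tA} = P · e^{tJ} · P⁻¹, and e^{tJ} can be computed block-by-block.

A has Jordan form
J =
  [0, 1, 0]
  [0, 0, 1]
  [0, 0, 0]
(up to reordering of blocks).

Per-block formulas:
  For a 3×3 Jordan block J_3(0): exp(t · J_3(0)) = e^(0t)·(I + t·N + (t^2/2)·N^2), where N is the 3×3 nilpotent shift.

After assembling e^{tJ} and conjugating by P, we get:

e^{tA} =
  [1 - 3*t^2/2, t, t^2/2 - t]
  [-9*t^2/2 - 3*t, 3*t + 1, 3*t^2/2 - 2*t]
  [-9*t^2/2, 3*t, 3*t^2/2 - 3*t + 1]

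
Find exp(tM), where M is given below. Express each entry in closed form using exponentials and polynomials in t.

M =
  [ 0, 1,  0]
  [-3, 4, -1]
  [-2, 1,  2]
e^{tM} =
  [t^2*exp(2*t)/2 - 2*t*exp(2*t) + exp(2*t), t*exp(2*t), -t^2*exp(2*t)/2]
  [t^2*exp(2*t) - 3*t*exp(2*t), 2*t*exp(2*t) + exp(2*t), -t^2*exp(2*t) - t*exp(2*t)]
  [t^2*exp(2*t)/2 - 2*t*exp(2*t), t*exp(2*t), -t^2*exp(2*t)/2 + exp(2*t)]

Strategy: write M = P · J · P⁻¹ where J is a Jordan canonical form, so e^{tM} = P · e^{tJ} · P⁻¹, and e^{tJ} can be computed block-by-block.

M has Jordan form
J =
  [2, 1, 0]
  [0, 2, 1]
  [0, 0, 2]
(up to reordering of blocks).

Per-block formulas:
  For a 3×3 Jordan block J_3(2): exp(t · J_3(2)) = e^(2t)·(I + t·N + (t^2/2)·N^2), where N is the 3×3 nilpotent shift.

After assembling e^{tJ} and conjugating by P, we get:

e^{tM} =
  [t^2*exp(2*t)/2 - 2*t*exp(2*t) + exp(2*t), t*exp(2*t), -t^2*exp(2*t)/2]
  [t^2*exp(2*t) - 3*t*exp(2*t), 2*t*exp(2*t) + exp(2*t), -t^2*exp(2*t) - t*exp(2*t)]
  [t^2*exp(2*t)/2 - 2*t*exp(2*t), t*exp(2*t), -t^2*exp(2*t)/2 + exp(2*t)]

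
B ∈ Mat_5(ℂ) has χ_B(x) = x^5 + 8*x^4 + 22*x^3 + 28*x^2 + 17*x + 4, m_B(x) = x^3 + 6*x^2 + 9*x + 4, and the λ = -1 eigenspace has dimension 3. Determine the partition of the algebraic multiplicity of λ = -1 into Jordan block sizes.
Block sizes for λ = -1: [2, 1, 1]

Step 1 — from the characteristic polynomial, algebraic multiplicity of λ = -1 is 4. From dim ker(B − (-1)·I) = 3, there are exactly 3 Jordan blocks for λ = -1.
Step 2 — from the minimal polynomial, the factor (x + 1)^2 tells us the largest block for λ = -1 has size 2.
Step 3 — with total size 4, 3 blocks, and largest block 2, the block sizes (in nonincreasing order) are [2, 1, 1].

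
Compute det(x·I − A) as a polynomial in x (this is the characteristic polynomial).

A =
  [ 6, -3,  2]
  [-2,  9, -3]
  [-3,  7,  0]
x^3 - 15*x^2 + 75*x - 125

Expanding det(x·I − A) (e.g. by cofactor expansion or by noting that A is similar to its Jordan form J, which has the same characteristic polynomial as A) gives
  χ_A(x) = x^3 - 15*x^2 + 75*x - 125
which factors as (x - 5)^3. The eigenvalues (with algebraic multiplicities) are λ = 5 with multiplicity 3.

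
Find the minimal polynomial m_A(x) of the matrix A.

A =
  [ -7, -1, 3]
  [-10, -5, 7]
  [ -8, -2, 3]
x^3 + 9*x^2 + 27*x + 27

The characteristic polynomial is χ_A(x) = (x + 3)^3, so the eigenvalues are known. The minimal polynomial is
  m_A(x) = Π_λ (x − λ)^{k_λ}
where k_λ is the size of the *largest* Jordan block for λ (equivalently, the smallest k with (A − λI)^k v = 0 for every generalised eigenvector v of λ).

  λ = -3: largest Jordan block has size 3, contributing (x + 3)^3

So m_A(x) = (x + 3)^3 = x^3 + 9*x^2 + 27*x + 27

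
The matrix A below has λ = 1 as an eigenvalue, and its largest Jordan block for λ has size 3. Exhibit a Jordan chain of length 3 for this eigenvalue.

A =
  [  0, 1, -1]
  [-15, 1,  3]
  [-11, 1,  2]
A Jordan chain for λ = 1 of length 3:
v_1 = (-3, -18, -15)ᵀ
v_2 = (-1, -15, -11)ᵀ
v_3 = (1, 0, 0)ᵀ

Let N = A − (1)·I. We want v_3 with N^3 v_3 = 0 but N^2 v_3 ≠ 0; then v_{j-1} := N · v_j for j = 3, …, 2.

Pick v_3 = (1, 0, 0)ᵀ.
Then v_2 = N · v_3 = (-1, -15, -11)ᵀ.
Then v_1 = N · v_2 = (-3, -18, -15)ᵀ.

Sanity check: (A − (1)·I) v_1 = (0, 0, 0)ᵀ = 0. ✓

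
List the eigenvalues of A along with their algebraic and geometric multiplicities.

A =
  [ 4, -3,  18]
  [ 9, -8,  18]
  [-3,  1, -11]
λ = -5: alg = 3, geom = 2

Step 1 — factor the characteristic polynomial to read off the algebraic multiplicities:
  χ_A(x) = (x + 5)^3

Step 2 — compute geometric multiplicities via the rank-nullity identity g(λ) = n − rank(A − λI):
  rank(A − (-5)·I) = 1, so dim ker(A − (-5)·I) = n − 1 = 2

Summary:
  λ = -5: algebraic multiplicity = 3, geometric multiplicity = 2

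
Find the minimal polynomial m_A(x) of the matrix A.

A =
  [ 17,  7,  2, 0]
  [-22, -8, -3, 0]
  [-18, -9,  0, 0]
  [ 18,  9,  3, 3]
x^3 - 9*x^2 + 27*x - 27

The characteristic polynomial is χ_A(x) = (x - 3)^4, so the eigenvalues are known. The minimal polynomial is
  m_A(x) = Π_λ (x − λ)^{k_λ}
where k_λ is the size of the *largest* Jordan block for λ (equivalently, the smallest k with (A − λI)^k v = 0 for every generalised eigenvector v of λ).

  λ = 3: largest Jordan block has size 3, contributing (x − 3)^3

So m_A(x) = (x - 3)^3 = x^3 - 9*x^2 + 27*x - 27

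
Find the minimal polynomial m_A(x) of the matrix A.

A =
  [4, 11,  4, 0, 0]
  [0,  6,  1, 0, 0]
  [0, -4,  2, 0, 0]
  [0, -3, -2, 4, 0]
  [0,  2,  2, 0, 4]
x^3 - 12*x^2 + 48*x - 64

The characteristic polynomial is χ_A(x) = (x - 4)^5, so the eigenvalues are known. The minimal polynomial is
  m_A(x) = Π_λ (x − λ)^{k_λ}
where k_λ is the size of the *largest* Jordan block for λ (equivalently, the smallest k with (A − λI)^k v = 0 for every generalised eigenvector v of λ).

  λ = 4: largest Jordan block has size 3, contributing (x − 4)^3

So m_A(x) = (x - 4)^3 = x^3 - 12*x^2 + 48*x - 64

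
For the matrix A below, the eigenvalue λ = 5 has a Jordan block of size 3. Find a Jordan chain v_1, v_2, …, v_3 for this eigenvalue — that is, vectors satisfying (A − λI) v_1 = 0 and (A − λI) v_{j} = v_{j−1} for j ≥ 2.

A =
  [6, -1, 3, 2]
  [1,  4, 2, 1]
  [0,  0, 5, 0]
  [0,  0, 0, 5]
A Jordan chain for λ = 5 of length 3:
v_1 = (1, 1, 0, 0)ᵀ
v_2 = (3, 2, 0, 0)ᵀ
v_3 = (0, 0, 1, 0)ᵀ

Let N = A − (5)·I. We want v_3 with N^3 v_3 = 0 but N^2 v_3 ≠ 0; then v_{j-1} := N · v_j for j = 3, …, 2.

Pick v_3 = (0, 0, 1, 0)ᵀ.
Then v_2 = N · v_3 = (3, 2, 0, 0)ᵀ.
Then v_1 = N · v_2 = (1, 1, 0, 0)ᵀ.

Sanity check: (A − (5)·I) v_1 = (0, 0, 0, 0)ᵀ = 0. ✓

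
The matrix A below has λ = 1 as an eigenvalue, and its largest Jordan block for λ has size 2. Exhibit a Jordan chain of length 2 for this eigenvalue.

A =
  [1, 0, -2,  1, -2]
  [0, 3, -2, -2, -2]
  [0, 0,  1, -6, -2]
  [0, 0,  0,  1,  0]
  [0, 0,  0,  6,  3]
A Jordan chain for λ = 1 of length 2:
v_1 = (-2, 0, 0, 0, 0)ᵀ
v_2 = (0, 1, 1, 0, 0)ᵀ

Let N = A − (1)·I. We want v_2 with N^2 v_2 = 0 but N^1 v_2 ≠ 0; then v_{j-1} := N · v_j for j = 2, …, 2.

Pick v_2 = (0, 1, 1, 0, 0)ᵀ.
Then v_1 = N · v_2 = (-2, 0, 0, 0, 0)ᵀ.

Sanity check: (A − (1)·I) v_1 = (0, 0, 0, 0, 0)ᵀ = 0. ✓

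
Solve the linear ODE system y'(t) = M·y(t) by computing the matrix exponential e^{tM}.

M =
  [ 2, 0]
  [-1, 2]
e^{tM} =
  [exp(2*t), 0]
  [-t*exp(2*t), exp(2*t)]

Strategy: write M = P · J · P⁻¹ where J is a Jordan canonical form, so e^{tM} = P · e^{tJ} · P⁻¹, and e^{tJ} can be computed block-by-block.

M has Jordan form
J =
  [2, 1]
  [0, 2]
(up to reordering of blocks).

Per-block formulas:
  For a 2×2 Jordan block J_2(2): exp(t · J_2(2)) = e^(2t)·(I + t·N), where N is the 2×2 nilpotent shift.

After assembling e^{tJ} and conjugating by P, we get:

e^{tM} =
  [exp(2*t), 0]
  [-t*exp(2*t), exp(2*t)]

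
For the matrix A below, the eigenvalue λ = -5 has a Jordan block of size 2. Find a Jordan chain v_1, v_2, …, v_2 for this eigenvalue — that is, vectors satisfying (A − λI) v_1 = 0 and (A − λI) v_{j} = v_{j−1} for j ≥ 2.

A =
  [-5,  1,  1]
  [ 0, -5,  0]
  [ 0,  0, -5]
A Jordan chain for λ = -5 of length 2:
v_1 = (1, 0, 0)ᵀ
v_2 = (0, 1, 0)ᵀ

Let N = A − (-5)·I. We want v_2 with N^2 v_2 = 0 but N^1 v_2 ≠ 0; then v_{j-1} := N · v_j for j = 2, …, 2.

Pick v_2 = (0, 1, 0)ᵀ.
Then v_1 = N · v_2 = (1, 0, 0)ᵀ.

Sanity check: (A − (-5)·I) v_1 = (0, 0, 0)ᵀ = 0. ✓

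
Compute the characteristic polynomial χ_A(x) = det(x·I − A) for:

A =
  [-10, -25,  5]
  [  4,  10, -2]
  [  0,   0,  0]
x^3

Expanding det(x·I − A) (e.g. by cofactor expansion or by noting that A is similar to its Jordan form J, which has the same characteristic polynomial as A) gives
  χ_A(x) = x^3
which factors as x^3. The eigenvalues (with algebraic multiplicities) are λ = 0 with multiplicity 3.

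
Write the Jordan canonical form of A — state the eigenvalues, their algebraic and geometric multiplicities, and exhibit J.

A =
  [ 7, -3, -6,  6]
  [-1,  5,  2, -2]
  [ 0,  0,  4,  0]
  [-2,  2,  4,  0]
J_2(4) ⊕ J_1(4) ⊕ J_1(4)

The characteristic polynomial is
  det(x·I − A) = x^4 - 16*x^3 + 96*x^2 - 256*x + 256 = (x - 4)^4

Eigenvalues and multiplicities (the geometric multiplicity of λ is n − rank(A − λI), which equals the number of Jordan blocks for λ):
  λ = 4: algebraic multiplicity = 4, geometric multiplicity = 3

Determining the block sizes for each eigenvalue:
  λ = 4: 3 blocks summing to 4 forces exactly one block of size 2 and the rest size 1 → block sizes [2, 1, 1]

Assembling the blocks gives a Jordan form
J =
  [4, 1, 0, 0]
  [0, 4, 0, 0]
  [0, 0, 4, 0]
  [0, 0, 0, 4]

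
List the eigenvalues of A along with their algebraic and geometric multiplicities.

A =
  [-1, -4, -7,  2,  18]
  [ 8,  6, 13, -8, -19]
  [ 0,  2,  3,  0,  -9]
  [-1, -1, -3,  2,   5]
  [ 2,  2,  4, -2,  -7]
λ = 0: alg = 2, geom = 1; λ = 1: alg = 3, geom = 1

Step 1 — factor the characteristic polynomial to read off the algebraic multiplicities:
  χ_A(x) = x^2*(x - 1)^3

Step 2 — compute geometric multiplicities via the rank-nullity identity g(λ) = n − rank(A − λI):
  rank(A − (0)·I) = 4, so dim ker(A − (0)·I) = n − 4 = 1
  rank(A − (1)·I) = 4, so dim ker(A − (1)·I) = n − 4 = 1

Summary:
  λ = 0: algebraic multiplicity = 2, geometric multiplicity = 1
  λ = 1: algebraic multiplicity = 3, geometric multiplicity = 1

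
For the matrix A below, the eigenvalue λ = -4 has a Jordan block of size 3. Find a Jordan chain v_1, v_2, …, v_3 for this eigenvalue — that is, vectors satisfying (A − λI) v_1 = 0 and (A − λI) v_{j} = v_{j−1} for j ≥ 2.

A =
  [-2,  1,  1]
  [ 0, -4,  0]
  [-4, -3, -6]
A Jordan chain for λ = -4 of length 3:
v_1 = (-1, 0, 2)ᵀ
v_2 = (1, 0, -3)ᵀ
v_3 = (0, 1, 0)ᵀ

Let N = A − (-4)·I. We want v_3 with N^3 v_3 = 0 but N^2 v_3 ≠ 0; then v_{j-1} := N · v_j for j = 3, …, 2.

Pick v_3 = (0, 1, 0)ᵀ.
Then v_2 = N · v_3 = (1, 0, -3)ᵀ.
Then v_1 = N · v_2 = (-1, 0, 2)ᵀ.

Sanity check: (A − (-4)·I) v_1 = (0, 0, 0)ᵀ = 0. ✓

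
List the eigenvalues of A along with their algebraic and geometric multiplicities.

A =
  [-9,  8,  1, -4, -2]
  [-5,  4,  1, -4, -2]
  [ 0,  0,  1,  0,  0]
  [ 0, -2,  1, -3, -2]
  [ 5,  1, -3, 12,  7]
λ = -4: alg = 1, geom = 1; λ = 1: alg = 4, geom = 3

Step 1 — factor the characteristic polynomial to read off the algebraic multiplicities:
  χ_A(x) = (x - 1)^4*(x + 4)

Step 2 — compute geometric multiplicities via the rank-nullity identity g(λ) = n − rank(A − λI):
  rank(A − (-4)·I) = 4, so dim ker(A − (-4)·I) = n − 4 = 1
  rank(A − (1)·I) = 2, so dim ker(A − (1)·I) = n − 2 = 3

Summary:
  λ = -4: algebraic multiplicity = 1, geometric multiplicity = 1
  λ = 1: algebraic multiplicity = 4, geometric multiplicity = 3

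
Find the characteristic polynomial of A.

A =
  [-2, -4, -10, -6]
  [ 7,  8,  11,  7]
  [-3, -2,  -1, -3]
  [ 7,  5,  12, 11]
x^4 - 16*x^3 + 96*x^2 - 256*x + 256

Expanding det(x·I − A) (e.g. by cofactor expansion or by noting that A is similar to its Jordan form J, which has the same characteristic polynomial as A) gives
  χ_A(x) = x^4 - 16*x^3 + 96*x^2 - 256*x + 256
which factors as (x - 4)^4. The eigenvalues (with algebraic multiplicities) are λ = 4 with multiplicity 4.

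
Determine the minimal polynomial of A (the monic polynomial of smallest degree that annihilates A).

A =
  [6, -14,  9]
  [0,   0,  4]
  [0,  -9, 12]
x^3 - 18*x^2 + 108*x - 216

The characteristic polynomial is χ_A(x) = (x - 6)^3, so the eigenvalues are known. The minimal polynomial is
  m_A(x) = Π_λ (x − λ)^{k_λ}
where k_λ is the size of the *largest* Jordan block for λ (equivalently, the smallest k with (A − λI)^k v = 0 for every generalised eigenvector v of λ).

  λ = 6: largest Jordan block has size 3, contributing (x − 6)^3

So m_A(x) = (x - 6)^3 = x^3 - 18*x^2 + 108*x - 216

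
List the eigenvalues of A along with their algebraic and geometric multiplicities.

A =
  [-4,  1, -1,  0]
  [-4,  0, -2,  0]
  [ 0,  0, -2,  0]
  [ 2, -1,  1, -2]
λ = -2: alg = 4, geom = 3

Step 1 — factor the characteristic polynomial to read off the algebraic multiplicities:
  χ_A(x) = (x + 2)^4

Step 2 — compute geometric multiplicities via the rank-nullity identity g(λ) = n − rank(A − λI):
  rank(A − (-2)·I) = 1, so dim ker(A − (-2)·I) = n − 1 = 3

Summary:
  λ = -2: algebraic multiplicity = 4, geometric multiplicity = 3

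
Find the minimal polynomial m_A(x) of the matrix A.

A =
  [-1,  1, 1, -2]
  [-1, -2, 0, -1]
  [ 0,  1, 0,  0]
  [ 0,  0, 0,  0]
x^4 + 3*x^3 + 3*x^2 + x

The characteristic polynomial is χ_A(x) = x*(x + 1)^3, so the eigenvalues are known. The minimal polynomial is
  m_A(x) = Π_λ (x − λ)^{k_λ}
where k_λ is the size of the *largest* Jordan block for λ (equivalently, the smallest k with (A − λI)^k v = 0 for every generalised eigenvector v of λ).

  λ = -1: largest Jordan block has size 3, contributing (x + 1)^3
  λ = 0: largest Jordan block has size 1, contributing (x − 0)

So m_A(x) = x*(x + 1)^3 = x^4 + 3*x^3 + 3*x^2 + x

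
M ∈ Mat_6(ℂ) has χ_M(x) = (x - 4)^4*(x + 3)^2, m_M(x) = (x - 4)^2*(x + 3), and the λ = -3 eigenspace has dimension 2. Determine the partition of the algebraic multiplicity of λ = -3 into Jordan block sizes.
Block sizes for λ = -3: [1, 1]

Step 1 — from the characteristic polynomial, algebraic multiplicity of λ = -3 is 2. From dim ker(M − (-3)·I) = 2, there are exactly 2 Jordan blocks for λ = -3.
Step 2 — from the minimal polynomial, the factor (x + 3) tells us the largest block for λ = -3 has size 1.
Step 3 — with total size 2, 2 blocks, and largest block 1, the block sizes (in nonincreasing order) are [1, 1].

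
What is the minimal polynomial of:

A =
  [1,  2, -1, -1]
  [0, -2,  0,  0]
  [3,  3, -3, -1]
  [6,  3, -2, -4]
x^2 + 4*x + 4

The characteristic polynomial is χ_A(x) = (x + 2)^4, so the eigenvalues are known. The minimal polynomial is
  m_A(x) = Π_λ (x − λ)^{k_λ}
where k_λ is the size of the *largest* Jordan block for λ (equivalently, the smallest k with (A − λI)^k v = 0 for every generalised eigenvector v of λ).

  λ = -2: largest Jordan block has size 2, contributing (x + 2)^2

So m_A(x) = (x + 2)^2 = x^2 + 4*x + 4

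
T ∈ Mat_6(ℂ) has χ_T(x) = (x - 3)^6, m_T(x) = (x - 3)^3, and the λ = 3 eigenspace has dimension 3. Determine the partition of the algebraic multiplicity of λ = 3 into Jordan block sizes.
Block sizes for λ = 3: [3, 2, 1]

Step 1 — from the characteristic polynomial, algebraic multiplicity of λ = 3 is 6. From dim ker(T − (3)·I) = 3, there are exactly 3 Jordan blocks for λ = 3.
Step 2 — from the minimal polynomial, the factor (x − 3)^3 tells us the largest block for λ = 3 has size 3.
Step 3 — with total size 6, 3 blocks, and largest block 3, the block sizes (in nonincreasing order) are [3, 2, 1].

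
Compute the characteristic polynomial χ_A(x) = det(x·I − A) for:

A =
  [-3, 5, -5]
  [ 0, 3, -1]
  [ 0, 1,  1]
x^3 - x^2 - 8*x + 12

Expanding det(x·I − A) (e.g. by cofactor expansion or by noting that A is similar to its Jordan form J, which has the same characteristic polynomial as A) gives
  χ_A(x) = x^3 - x^2 - 8*x + 12
which factors as (x - 2)^2*(x + 3). The eigenvalues (with algebraic multiplicities) are λ = -3 with multiplicity 1, λ = 2 with multiplicity 2.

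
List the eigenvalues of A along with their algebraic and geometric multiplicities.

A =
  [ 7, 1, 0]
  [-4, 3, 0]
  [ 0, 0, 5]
λ = 5: alg = 3, geom = 2

Step 1 — factor the characteristic polynomial to read off the algebraic multiplicities:
  χ_A(x) = (x - 5)^3

Step 2 — compute geometric multiplicities via the rank-nullity identity g(λ) = n − rank(A − λI):
  rank(A − (5)·I) = 1, so dim ker(A − (5)·I) = n − 1 = 2

Summary:
  λ = 5: algebraic multiplicity = 3, geometric multiplicity = 2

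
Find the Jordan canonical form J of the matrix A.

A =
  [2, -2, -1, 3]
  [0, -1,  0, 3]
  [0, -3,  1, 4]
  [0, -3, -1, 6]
J_3(2) ⊕ J_1(2)

The characteristic polynomial is
  det(x·I − A) = x^4 - 8*x^3 + 24*x^2 - 32*x + 16 = (x - 2)^4

Eigenvalues and multiplicities (the geometric multiplicity of λ is n − rank(A − λI), which equals the number of Jordan blocks for λ):
  λ = 2: algebraic multiplicity = 4, geometric multiplicity = 2

Determining the block sizes for each eigenvalue:
  λ = 2: with am = 4 and gm = 2, the partition is not yet determined (e.g. several partitions of 4 into 2 parts exist). Let N = A − (2)·I. Computing rank(N^1) = 2, rank(N^2) = 1, rank(N^3) = 0; the number of blocks of size ≥ j is rank(N^{j−1}) − rank(N^j), giving [2, 1, 1]. So we have 1 block(s) of size 3, 1 block(s) of size 1 → block sizes [3, 1]

Assembling the blocks gives a Jordan form
J =
  [2, 1, 0, 0]
  [0, 2, 1, 0]
  [0, 0, 2, 0]
  [0, 0, 0, 2]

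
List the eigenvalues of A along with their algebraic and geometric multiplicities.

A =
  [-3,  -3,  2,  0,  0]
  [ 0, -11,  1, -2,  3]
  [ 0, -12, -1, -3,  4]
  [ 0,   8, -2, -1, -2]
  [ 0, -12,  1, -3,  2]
λ = -3: alg = 4, geom = 2; λ = -2: alg = 1, geom = 1

Step 1 — factor the characteristic polynomial to read off the algebraic multiplicities:
  χ_A(x) = (x + 2)*(x + 3)^4

Step 2 — compute geometric multiplicities via the rank-nullity identity g(λ) = n − rank(A − λI):
  rank(A − (-3)·I) = 3, so dim ker(A − (-3)·I) = n − 3 = 2
  rank(A − (-2)·I) = 4, so dim ker(A − (-2)·I) = n − 4 = 1

Summary:
  λ = -3: algebraic multiplicity = 4, geometric multiplicity = 2
  λ = -2: algebraic multiplicity = 1, geometric multiplicity = 1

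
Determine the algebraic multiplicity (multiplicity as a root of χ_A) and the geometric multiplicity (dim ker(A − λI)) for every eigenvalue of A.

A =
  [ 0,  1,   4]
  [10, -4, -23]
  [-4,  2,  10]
λ = 2: alg = 3, geom = 1

Step 1 — factor the characteristic polynomial to read off the algebraic multiplicities:
  χ_A(x) = (x - 2)^3

Step 2 — compute geometric multiplicities via the rank-nullity identity g(λ) = n − rank(A − λI):
  rank(A − (2)·I) = 2, so dim ker(A − (2)·I) = n − 2 = 1

Summary:
  λ = 2: algebraic multiplicity = 3, geometric multiplicity = 1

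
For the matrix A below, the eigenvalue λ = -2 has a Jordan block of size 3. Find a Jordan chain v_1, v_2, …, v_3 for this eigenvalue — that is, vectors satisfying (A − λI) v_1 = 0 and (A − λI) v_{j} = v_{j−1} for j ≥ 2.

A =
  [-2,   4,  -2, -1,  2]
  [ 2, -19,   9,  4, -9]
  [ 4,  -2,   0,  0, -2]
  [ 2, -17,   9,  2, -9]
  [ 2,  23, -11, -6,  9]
A Jordan chain for λ = -2 of length 3:
v_1 = (2, -8, 0, -8, 12)ᵀ
v_2 = (0, 2, 4, 2, 2)ᵀ
v_3 = (1, 0, 0, 0, 0)ᵀ

Let N = A − (-2)·I. We want v_3 with N^3 v_3 = 0 but N^2 v_3 ≠ 0; then v_{j-1} := N · v_j for j = 3, …, 2.

Pick v_3 = (1, 0, 0, 0, 0)ᵀ.
Then v_2 = N · v_3 = (0, 2, 4, 2, 2)ᵀ.
Then v_1 = N · v_2 = (2, -8, 0, -8, 12)ᵀ.

Sanity check: (A − (-2)·I) v_1 = (0, 0, 0, 0, 0)ᵀ = 0. ✓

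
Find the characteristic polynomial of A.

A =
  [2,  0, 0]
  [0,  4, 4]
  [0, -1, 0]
x^3 - 6*x^2 + 12*x - 8

Expanding det(x·I − A) (e.g. by cofactor expansion or by noting that A is similar to its Jordan form J, which has the same characteristic polynomial as A) gives
  χ_A(x) = x^3 - 6*x^2 + 12*x - 8
which factors as (x - 2)^3. The eigenvalues (with algebraic multiplicities) are λ = 2 with multiplicity 3.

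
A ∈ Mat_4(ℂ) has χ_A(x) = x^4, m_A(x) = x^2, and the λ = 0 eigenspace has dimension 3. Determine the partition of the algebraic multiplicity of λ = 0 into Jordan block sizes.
Block sizes for λ = 0: [2, 1, 1]

Step 1 — from the characteristic polynomial, algebraic multiplicity of λ = 0 is 4. From dim ker(A − (0)·I) = 3, there are exactly 3 Jordan blocks for λ = 0.
Step 2 — from the minimal polynomial, the factor (x − 0)^2 tells us the largest block for λ = 0 has size 2.
Step 3 — with total size 4, 3 blocks, and largest block 2, the block sizes (in nonincreasing order) are [2, 1, 1].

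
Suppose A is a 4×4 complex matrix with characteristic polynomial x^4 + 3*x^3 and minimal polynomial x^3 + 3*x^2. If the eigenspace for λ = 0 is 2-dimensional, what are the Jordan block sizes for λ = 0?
Block sizes for λ = 0: [2, 1]

Step 1 — from the characteristic polynomial, algebraic multiplicity of λ = 0 is 3. From dim ker(A − (0)·I) = 2, there are exactly 2 Jordan blocks for λ = 0.
Step 2 — from the minimal polynomial, the factor (x − 0)^2 tells us the largest block for λ = 0 has size 2.
Step 3 — with total size 3, 2 blocks, and largest block 2, the block sizes (in nonincreasing order) are [2, 1].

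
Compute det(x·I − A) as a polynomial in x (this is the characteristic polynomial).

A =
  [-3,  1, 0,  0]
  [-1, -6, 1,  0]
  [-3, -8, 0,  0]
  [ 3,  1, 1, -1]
x^4 + 10*x^3 + 36*x^2 + 54*x + 27

Expanding det(x·I − A) (e.g. by cofactor expansion or by noting that A is similar to its Jordan form J, which has the same characteristic polynomial as A) gives
  χ_A(x) = x^4 + 10*x^3 + 36*x^2 + 54*x + 27
which factors as (x + 1)*(x + 3)^3. The eigenvalues (with algebraic multiplicities) are λ = -3 with multiplicity 3, λ = -1 with multiplicity 1.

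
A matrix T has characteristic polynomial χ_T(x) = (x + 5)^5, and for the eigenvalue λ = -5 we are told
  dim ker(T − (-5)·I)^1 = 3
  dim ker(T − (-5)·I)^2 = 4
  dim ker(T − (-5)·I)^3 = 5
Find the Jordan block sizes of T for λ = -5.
Block sizes for λ = -5: [3, 1, 1]

From the dimensions of kernels of powers, the number of Jordan blocks of size at least j is d_j − d_{j−1} where d_j = dim ker(N^j) (with d_0 = 0). Computing the differences gives [3, 1, 1].
The number of blocks of size exactly k is (#blocks of size ≥ k) − (#blocks of size ≥ k + 1), so the partition is: 2 block(s) of size 1, 1 block(s) of size 3.
In nonincreasing order the block sizes are [3, 1, 1].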